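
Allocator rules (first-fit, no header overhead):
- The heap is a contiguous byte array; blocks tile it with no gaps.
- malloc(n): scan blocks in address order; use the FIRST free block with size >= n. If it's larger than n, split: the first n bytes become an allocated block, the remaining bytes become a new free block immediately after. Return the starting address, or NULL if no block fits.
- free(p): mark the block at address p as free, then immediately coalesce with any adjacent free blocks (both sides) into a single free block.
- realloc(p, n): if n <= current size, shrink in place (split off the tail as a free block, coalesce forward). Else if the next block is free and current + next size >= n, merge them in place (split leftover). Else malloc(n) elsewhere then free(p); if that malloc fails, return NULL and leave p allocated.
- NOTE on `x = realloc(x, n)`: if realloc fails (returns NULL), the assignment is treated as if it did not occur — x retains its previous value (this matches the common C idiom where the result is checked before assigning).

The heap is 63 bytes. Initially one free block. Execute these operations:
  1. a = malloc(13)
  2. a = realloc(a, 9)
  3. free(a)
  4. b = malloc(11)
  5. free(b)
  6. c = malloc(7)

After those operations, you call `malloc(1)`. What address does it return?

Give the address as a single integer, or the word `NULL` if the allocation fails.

Op 1: a = malloc(13) -> a = 0; heap: [0-12 ALLOC][13-62 FREE]
Op 2: a = realloc(a, 9) -> a = 0; heap: [0-8 ALLOC][9-62 FREE]
Op 3: free(a) -> (freed a); heap: [0-62 FREE]
Op 4: b = malloc(11) -> b = 0; heap: [0-10 ALLOC][11-62 FREE]
Op 5: free(b) -> (freed b); heap: [0-62 FREE]
Op 6: c = malloc(7) -> c = 0; heap: [0-6 ALLOC][7-62 FREE]
malloc(1): first-fit scan over [0-6 ALLOC][7-62 FREE] -> 7

Answer: 7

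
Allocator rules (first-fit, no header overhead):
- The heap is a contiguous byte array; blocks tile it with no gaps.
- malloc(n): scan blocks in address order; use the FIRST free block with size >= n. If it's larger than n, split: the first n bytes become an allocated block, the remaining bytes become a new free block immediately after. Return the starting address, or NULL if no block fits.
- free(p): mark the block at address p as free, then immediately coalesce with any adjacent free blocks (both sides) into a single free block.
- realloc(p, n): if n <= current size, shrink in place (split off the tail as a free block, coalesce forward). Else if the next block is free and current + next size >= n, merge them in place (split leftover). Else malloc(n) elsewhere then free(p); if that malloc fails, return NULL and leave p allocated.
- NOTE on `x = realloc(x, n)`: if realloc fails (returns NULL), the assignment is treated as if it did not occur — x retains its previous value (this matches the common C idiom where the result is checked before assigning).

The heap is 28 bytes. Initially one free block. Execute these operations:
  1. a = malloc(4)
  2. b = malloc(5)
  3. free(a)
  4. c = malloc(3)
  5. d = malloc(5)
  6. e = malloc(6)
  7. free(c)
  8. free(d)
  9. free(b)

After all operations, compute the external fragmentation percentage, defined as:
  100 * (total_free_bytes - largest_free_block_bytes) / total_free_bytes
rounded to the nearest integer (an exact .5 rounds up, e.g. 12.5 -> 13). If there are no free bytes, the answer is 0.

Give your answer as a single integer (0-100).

Op 1: a = malloc(4) -> a = 0; heap: [0-3 ALLOC][4-27 FREE]
Op 2: b = malloc(5) -> b = 4; heap: [0-3 ALLOC][4-8 ALLOC][9-27 FREE]
Op 3: free(a) -> (freed a); heap: [0-3 FREE][4-8 ALLOC][9-27 FREE]
Op 4: c = malloc(3) -> c = 0; heap: [0-2 ALLOC][3-3 FREE][4-8 ALLOC][9-27 FREE]
Op 5: d = malloc(5) -> d = 9; heap: [0-2 ALLOC][3-3 FREE][4-8 ALLOC][9-13 ALLOC][14-27 FREE]
Op 6: e = malloc(6) -> e = 14; heap: [0-2 ALLOC][3-3 FREE][4-8 ALLOC][9-13 ALLOC][14-19 ALLOC][20-27 FREE]
Op 7: free(c) -> (freed c); heap: [0-3 FREE][4-8 ALLOC][9-13 ALLOC][14-19 ALLOC][20-27 FREE]
Op 8: free(d) -> (freed d); heap: [0-3 FREE][4-8 ALLOC][9-13 FREE][14-19 ALLOC][20-27 FREE]
Op 9: free(b) -> (freed b); heap: [0-13 FREE][14-19 ALLOC][20-27 FREE]
Free blocks: [14 8] total_free=22 largest=14 -> 100*(22-14)/22 = 800/22 ≈ 36.364 -> rounds to 36

Answer: 36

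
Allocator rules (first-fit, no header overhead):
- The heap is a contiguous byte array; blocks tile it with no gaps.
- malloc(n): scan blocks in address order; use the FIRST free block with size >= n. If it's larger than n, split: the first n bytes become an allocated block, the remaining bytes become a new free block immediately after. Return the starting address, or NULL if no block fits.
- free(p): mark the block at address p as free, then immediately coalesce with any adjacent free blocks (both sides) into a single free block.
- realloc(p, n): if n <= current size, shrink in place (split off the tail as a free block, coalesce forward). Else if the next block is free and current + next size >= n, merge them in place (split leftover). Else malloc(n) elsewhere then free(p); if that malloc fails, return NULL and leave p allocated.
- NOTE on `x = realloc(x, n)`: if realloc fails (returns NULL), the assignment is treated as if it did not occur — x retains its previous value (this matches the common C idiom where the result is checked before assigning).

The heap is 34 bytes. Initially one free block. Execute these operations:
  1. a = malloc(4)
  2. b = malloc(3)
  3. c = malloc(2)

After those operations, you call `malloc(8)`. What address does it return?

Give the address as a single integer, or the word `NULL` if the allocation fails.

Answer: 9

Derivation:
Op 1: a = malloc(4) -> a = 0; heap: [0-3 ALLOC][4-33 FREE]
Op 2: b = malloc(3) -> b = 4; heap: [0-3 ALLOC][4-6 ALLOC][7-33 FREE]
Op 3: c = malloc(2) -> c = 7; heap: [0-3 ALLOC][4-6 ALLOC][7-8 ALLOC][9-33 FREE]
malloc(8): first-fit scan over [0-3 ALLOC][4-6 ALLOC][7-8 ALLOC][9-33 FREE] -> 9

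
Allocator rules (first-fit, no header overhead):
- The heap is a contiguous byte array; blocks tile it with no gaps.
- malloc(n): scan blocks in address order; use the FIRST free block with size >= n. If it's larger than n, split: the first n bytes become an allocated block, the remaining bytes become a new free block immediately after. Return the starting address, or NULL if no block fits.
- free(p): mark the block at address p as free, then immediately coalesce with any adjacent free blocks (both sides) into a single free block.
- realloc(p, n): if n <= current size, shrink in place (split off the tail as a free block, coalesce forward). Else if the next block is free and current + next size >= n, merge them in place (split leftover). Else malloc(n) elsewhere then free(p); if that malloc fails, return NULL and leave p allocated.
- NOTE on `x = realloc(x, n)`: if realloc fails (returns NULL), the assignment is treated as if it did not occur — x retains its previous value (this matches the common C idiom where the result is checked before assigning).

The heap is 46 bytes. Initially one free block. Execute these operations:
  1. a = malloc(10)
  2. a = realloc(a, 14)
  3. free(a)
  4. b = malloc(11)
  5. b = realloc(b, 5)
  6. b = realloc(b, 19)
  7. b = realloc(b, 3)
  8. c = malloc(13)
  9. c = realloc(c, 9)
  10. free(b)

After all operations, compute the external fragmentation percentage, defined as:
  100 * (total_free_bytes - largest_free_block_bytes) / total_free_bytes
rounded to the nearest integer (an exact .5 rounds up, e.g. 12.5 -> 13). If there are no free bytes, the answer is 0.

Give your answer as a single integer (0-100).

Op 1: a = malloc(10) -> a = 0; heap: [0-9 ALLOC][10-45 FREE]
Op 2: a = realloc(a, 14) -> a = 0; heap: [0-13 ALLOC][14-45 FREE]
Op 3: free(a) -> (freed a); heap: [0-45 FREE]
Op 4: b = malloc(11) -> b = 0; heap: [0-10 ALLOC][11-45 FREE]
Op 5: b = realloc(b, 5) -> b = 0; heap: [0-4 ALLOC][5-45 FREE]
Op 6: b = realloc(b, 19) -> b = 0; heap: [0-18 ALLOC][19-45 FREE]
Op 7: b = realloc(b, 3) -> b = 0; heap: [0-2 ALLOC][3-45 FREE]
Op 8: c = malloc(13) -> c = 3; heap: [0-2 ALLOC][3-15 ALLOC][16-45 FREE]
Op 9: c = realloc(c, 9) -> c = 3; heap: [0-2 ALLOC][3-11 ALLOC][12-45 FREE]
Op 10: free(b) -> (freed b); heap: [0-2 FREE][3-11 ALLOC][12-45 FREE]
Free blocks: [3 34] total_free=37 largest=34 -> 100*(37-34)/37 = 300/37 ≈ 8.108 -> rounds to 8

Answer: 8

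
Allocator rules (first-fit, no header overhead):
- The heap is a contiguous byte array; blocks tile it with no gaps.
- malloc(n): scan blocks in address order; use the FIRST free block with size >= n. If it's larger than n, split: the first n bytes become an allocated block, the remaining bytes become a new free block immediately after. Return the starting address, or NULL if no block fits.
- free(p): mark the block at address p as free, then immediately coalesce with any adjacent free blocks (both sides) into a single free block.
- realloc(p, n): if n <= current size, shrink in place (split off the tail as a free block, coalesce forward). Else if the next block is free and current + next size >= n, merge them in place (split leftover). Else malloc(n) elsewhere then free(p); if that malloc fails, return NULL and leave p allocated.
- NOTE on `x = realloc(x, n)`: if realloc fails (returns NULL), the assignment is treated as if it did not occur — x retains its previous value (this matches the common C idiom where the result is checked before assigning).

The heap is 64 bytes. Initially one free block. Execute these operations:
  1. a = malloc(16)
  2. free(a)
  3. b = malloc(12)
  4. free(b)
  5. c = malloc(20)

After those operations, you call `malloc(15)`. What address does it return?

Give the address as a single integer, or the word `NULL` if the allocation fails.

Answer: 20

Derivation:
Op 1: a = malloc(16) -> a = 0; heap: [0-15 ALLOC][16-63 FREE]
Op 2: free(a) -> (freed a); heap: [0-63 FREE]
Op 3: b = malloc(12) -> b = 0; heap: [0-11 ALLOC][12-63 FREE]
Op 4: free(b) -> (freed b); heap: [0-63 FREE]
Op 5: c = malloc(20) -> c = 0; heap: [0-19 ALLOC][20-63 FREE]
malloc(15): first-fit scan over [0-19 ALLOC][20-63 FREE] -> 20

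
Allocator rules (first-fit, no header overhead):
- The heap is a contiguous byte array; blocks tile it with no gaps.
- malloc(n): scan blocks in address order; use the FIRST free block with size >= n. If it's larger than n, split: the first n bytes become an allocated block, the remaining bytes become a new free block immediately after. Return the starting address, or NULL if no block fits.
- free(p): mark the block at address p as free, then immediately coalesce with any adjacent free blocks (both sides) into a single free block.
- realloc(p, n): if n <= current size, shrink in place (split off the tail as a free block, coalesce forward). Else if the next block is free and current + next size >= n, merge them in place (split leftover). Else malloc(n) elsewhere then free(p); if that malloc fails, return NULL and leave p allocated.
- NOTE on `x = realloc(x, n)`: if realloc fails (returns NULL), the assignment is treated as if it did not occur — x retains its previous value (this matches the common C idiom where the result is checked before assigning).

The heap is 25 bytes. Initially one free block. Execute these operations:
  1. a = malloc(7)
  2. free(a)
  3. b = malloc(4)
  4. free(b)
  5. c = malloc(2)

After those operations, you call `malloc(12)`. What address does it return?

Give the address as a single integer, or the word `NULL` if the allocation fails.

Op 1: a = malloc(7) -> a = 0; heap: [0-6 ALLOC][7-24 FREE]
Op 2: free(a) -> (freed a); heap: [0-24 FREE]
Op 3: b = malloc(4) -> b = 0; heap: [0-3 ALLOC][4-24 FREE]
Op 4: free(b) -> (freed b); heap: [0-24 FREE]
Op 5: c = malloc(2) -> c = 0; heap: [0-1 ALLOC][2-24 FREE]
malloc(12): first-fit scan over [0-1 ALLOC][2-24 FREE] -> 2

Answer: 2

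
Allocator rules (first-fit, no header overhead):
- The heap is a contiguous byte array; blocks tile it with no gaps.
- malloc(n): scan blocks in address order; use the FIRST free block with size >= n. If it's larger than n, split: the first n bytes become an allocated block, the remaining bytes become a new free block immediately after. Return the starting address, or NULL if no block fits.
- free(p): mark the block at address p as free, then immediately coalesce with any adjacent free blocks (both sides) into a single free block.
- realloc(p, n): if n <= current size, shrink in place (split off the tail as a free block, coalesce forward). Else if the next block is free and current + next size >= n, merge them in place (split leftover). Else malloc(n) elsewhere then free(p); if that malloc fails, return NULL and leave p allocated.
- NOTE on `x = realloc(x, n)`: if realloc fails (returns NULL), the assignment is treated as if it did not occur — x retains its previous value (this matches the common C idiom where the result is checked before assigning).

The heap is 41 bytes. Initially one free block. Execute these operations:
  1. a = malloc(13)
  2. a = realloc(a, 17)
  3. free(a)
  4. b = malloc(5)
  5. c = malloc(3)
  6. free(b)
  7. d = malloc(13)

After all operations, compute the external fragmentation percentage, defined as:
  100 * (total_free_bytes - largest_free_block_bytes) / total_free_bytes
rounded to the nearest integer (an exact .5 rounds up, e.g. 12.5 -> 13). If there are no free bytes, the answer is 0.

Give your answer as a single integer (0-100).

Answer: 20

Derivation:
Op 1: a = malloc(13) -> a = 0; heap: [0-12 ALLOC][13-40 FREE]
Op 2: a = realloc(a, 17) -> a = 0; heap: [0-16 ALLOC][17-40 FREE]
Op 3: free(a) -> (freed a); heap: [0-40 FREE]
Op 4: b = malloc(5) -> b = 0; heap: [0-4 ALLOC][5-40 FREE]
Op 5: c = malloc(3) -> c = 5; heap: [0-4 ALLOC][5-7 ALLOC][8-40 FREE]
Op 6: free(b) -> (freed b); heap: [0-4 FREE][5-7 ALLOC][8-40 FREE]
Op 7: d = malloc(13) -> d = 8; heap: [0-4 FREE][5-7 ALLOC][8-20 ALLOC][21-40 FREE]
Free blocks: [5 20] total_free=25 largest=20 -> 100*(25-20)/25 = 500/25 = 20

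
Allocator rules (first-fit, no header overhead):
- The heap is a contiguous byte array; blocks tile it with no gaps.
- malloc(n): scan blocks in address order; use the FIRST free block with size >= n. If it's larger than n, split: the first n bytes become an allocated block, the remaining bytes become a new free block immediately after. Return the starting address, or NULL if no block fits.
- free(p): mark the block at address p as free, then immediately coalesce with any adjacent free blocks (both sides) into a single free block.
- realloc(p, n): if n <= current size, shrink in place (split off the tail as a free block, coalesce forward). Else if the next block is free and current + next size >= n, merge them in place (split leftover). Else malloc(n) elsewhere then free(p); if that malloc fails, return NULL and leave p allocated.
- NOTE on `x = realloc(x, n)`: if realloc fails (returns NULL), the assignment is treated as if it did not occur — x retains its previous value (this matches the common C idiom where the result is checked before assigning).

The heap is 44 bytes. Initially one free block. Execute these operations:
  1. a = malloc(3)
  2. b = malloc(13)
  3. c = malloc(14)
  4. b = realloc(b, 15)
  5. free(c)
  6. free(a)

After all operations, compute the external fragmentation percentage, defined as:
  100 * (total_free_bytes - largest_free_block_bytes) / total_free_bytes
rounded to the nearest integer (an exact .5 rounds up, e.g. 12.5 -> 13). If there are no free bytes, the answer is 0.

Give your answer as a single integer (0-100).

Answer: 10

Derivation:
Op 1: a = malloc(3) -> a = 0; heap: [0-2 ALLOC][3-43 FREE]
Op 2: b = malloc(13) -> b = 3; heap: [0-2 ALLOC][3-15 ALLOC][16-43 FREE]
Op 3: c = malloc(14) -> c = 16; heap: [0-2 ALLOC][3-15 ALLOC][16-29 ALLOC][30-43 FREE]
Op 4: b = realloc(b, 15) -> NULL (b unchanged); heap: [0-2 ALLOC][3-15 ALLOC][16-29 ALLOC][30-43 FREE]
Op 5: free(c) -> (freed c); heap: [0-2 ALLOC][3-15 ALLOC][16-43 FREE]
Op 6: free(a) -> (freed a); heap: [0-2 FREE][3-15 ALLOC][16-43 FREE]
Free blocks: [3 28] total_free=31 largest=28 -> 100*(31-28)/31 = 300/31 ≈ 9.677 -> rounds to 10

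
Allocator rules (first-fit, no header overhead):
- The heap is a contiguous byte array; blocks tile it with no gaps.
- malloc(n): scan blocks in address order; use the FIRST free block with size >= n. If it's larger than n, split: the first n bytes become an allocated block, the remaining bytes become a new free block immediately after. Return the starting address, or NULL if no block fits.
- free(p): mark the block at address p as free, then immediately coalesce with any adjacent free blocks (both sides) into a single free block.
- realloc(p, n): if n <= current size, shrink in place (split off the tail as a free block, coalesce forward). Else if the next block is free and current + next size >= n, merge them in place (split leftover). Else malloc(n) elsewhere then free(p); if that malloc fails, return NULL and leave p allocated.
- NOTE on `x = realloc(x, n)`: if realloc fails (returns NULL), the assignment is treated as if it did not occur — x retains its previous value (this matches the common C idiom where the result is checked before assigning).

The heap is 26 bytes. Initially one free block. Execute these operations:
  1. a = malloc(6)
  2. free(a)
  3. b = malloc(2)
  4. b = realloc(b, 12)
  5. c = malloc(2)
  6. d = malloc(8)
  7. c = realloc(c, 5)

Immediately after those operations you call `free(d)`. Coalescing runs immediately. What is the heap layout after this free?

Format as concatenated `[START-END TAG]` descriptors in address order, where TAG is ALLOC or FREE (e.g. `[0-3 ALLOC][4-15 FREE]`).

Answer: [0-11 ALLOC][12-13 ALLOC][14-25 FREE]

Derivation:
Op 1: a = malloc(6) -> a = 0; heap: [0-5 ALLOC][6-25 FREE]
Op 2: free(a) -> (freed a); heap: [0-25 FREE]
Op 3: b = malloc(2) -> b = 0; heap: [0-1 ALLOC][2-25 FREE]
Op 4: b = realloc(b, 12) -> b = 0; heap: [0-11 ALLOC][12-25 FREE]
Op 5: c = malloc(2) -> c = 12; heap: [0-11 ALLOC][12-13 ALLOC][14-25 FREE]
Op 6: d = malloc(8) -> d = 14; heap: [0-11 ALLOC][12-13 ALLOC][14-21 ALLOC][22-25 FREE]
Op 7: c = realloc(c, 5) -> NULL (c unchanged); heap: [0-11 ALLOC][12-13 ALLOC][14-21 ALLOC][22-25 FREE]
free(d): d = 14 -> block [14-21 ALLOC]; mark free, coalesce with adjacent free neighbors -> [0-11 ALLOC][12-13 ALLOC][14-25 FREE]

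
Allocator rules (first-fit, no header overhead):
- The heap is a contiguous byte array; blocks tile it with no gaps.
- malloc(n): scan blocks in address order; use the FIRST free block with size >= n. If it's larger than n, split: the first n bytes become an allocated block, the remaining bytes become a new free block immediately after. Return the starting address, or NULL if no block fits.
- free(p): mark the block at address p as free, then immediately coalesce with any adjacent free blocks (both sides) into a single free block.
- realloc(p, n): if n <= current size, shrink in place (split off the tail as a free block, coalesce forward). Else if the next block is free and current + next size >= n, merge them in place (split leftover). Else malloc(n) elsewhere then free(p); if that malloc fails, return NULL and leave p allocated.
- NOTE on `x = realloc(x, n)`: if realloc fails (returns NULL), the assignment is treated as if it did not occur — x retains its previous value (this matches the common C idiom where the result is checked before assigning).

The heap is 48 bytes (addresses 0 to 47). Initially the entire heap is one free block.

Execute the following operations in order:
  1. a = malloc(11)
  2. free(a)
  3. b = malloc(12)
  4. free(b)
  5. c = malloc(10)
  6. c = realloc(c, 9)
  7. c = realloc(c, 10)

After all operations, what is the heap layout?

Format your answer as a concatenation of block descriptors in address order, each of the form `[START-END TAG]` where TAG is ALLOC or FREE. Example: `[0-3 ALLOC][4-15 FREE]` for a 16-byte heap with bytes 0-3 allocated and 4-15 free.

Answer: [0-9 ALLOC][10-47 FREE]

Derivation:
Op 1: a = malloc(11) -> a = 0; heap: [0-10 ALLOC][11-47 FREE]
Op 2: free(a) -> (freed a); heap: [0-47 FREE]
Op 3: b = malloc(12) -> b = 0; heap: [0-11 ALLOC][12-47 FREE]
Op 4: free(b) -> (freed b); heap: [0-47 FREE]
Op 5: c = malloc(10) -> c = 0; heap: [0-9 ALLOC][10-47 FREE]
Op 6: c = realloc(c, 9) -> c = 0; heap: [0-8 ALLOC][9-47 FREE]
Op 7: c = realloc(c, 10) -> c = 0; heap: [0-9 ALLOC][10-47 FREE]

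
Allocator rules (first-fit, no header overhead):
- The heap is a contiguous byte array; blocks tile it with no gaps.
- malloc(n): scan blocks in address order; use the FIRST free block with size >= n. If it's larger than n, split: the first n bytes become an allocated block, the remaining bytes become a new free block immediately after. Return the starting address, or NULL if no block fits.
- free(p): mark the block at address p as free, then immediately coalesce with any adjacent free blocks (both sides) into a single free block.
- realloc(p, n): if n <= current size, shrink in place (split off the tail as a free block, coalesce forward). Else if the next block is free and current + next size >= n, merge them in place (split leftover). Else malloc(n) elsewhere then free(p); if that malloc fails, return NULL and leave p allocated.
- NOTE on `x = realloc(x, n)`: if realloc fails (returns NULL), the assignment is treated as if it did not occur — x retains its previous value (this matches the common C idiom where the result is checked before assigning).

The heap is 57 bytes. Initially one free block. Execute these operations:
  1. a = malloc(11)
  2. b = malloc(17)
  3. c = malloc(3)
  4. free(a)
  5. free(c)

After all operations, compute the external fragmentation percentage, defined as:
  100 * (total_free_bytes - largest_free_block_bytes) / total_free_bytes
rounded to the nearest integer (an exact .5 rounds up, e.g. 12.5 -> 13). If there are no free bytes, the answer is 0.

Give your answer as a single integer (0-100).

Answer: 28

Derivation:
Op 1: a = malloc(11) -> a = 0; heap: [0-10 ALLOC][11-56 FREE]
Op 2: b = malloc(17) -> b = 11; heap: [0-10 ALLOC][11-27 ALLOC][28-56 FREE]
Op 3: c = malloc(3) -> c = 28; heap: [0-10 ALLOC][11-27 ALLOC][28-30 ALLOC][31-56 FREE]
Op 4: free(a) -> (freed a); heap: [0-10 FREE][11-27 ALLOC][28-30 ALLOC][31-56 FREE]
Op 5: free(c) -> (freed c); heap: [0-10 FREE][11-27 ALLOC][28-56 FREE]
Free blocks: [11 29] total_free=40 largest=29 -> 100*(40-29)/40 = 1100/40 = 27.5 -> rounds to 28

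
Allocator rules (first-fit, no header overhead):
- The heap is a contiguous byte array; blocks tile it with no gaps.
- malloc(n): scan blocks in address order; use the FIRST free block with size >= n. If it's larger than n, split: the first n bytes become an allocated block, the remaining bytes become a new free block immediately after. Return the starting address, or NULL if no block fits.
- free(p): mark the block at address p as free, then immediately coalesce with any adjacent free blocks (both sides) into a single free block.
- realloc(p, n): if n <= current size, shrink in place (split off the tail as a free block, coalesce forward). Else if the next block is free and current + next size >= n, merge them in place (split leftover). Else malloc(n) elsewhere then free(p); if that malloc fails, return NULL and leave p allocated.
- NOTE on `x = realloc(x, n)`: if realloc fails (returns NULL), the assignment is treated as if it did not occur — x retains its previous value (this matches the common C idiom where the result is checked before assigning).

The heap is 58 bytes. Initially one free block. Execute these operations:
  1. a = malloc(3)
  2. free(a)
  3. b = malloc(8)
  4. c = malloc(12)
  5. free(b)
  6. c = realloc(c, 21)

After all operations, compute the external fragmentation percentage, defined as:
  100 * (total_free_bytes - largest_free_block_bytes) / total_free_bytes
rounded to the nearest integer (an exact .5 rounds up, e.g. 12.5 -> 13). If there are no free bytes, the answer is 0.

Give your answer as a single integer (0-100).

Answer: 22

Derivation:
Op 1: a = malloc(3) -> a = 0; heap: [0-2 ALLOC][3-57 FREE]
Op 2: free(a) -> (freed a); heap: [0-57 FREE]
Op 3: b = malloc(8) -> b = 0; heap: [0-7 ALLOC][8-57 FREE]
Op 4: c = malloc(12) -> c = 8; heap: [0-7 ALLOC][8-19 ALLOC][20-57 FREE]
Op 5: free(b) -> (freed b); heap: [0-7 FREE][8-19 ALLOC][20-57 FREE]
Op 6: c = realloc(c, 21) -> c = 8; heap: [0-7 FREE][8-28 ALLOC][29-57 FREE]
Free blocks: [8 29] total_free=37 largest=29 -> 100*(37-29)/37 = 800/37 ≈ 21.622 -> rounds to 22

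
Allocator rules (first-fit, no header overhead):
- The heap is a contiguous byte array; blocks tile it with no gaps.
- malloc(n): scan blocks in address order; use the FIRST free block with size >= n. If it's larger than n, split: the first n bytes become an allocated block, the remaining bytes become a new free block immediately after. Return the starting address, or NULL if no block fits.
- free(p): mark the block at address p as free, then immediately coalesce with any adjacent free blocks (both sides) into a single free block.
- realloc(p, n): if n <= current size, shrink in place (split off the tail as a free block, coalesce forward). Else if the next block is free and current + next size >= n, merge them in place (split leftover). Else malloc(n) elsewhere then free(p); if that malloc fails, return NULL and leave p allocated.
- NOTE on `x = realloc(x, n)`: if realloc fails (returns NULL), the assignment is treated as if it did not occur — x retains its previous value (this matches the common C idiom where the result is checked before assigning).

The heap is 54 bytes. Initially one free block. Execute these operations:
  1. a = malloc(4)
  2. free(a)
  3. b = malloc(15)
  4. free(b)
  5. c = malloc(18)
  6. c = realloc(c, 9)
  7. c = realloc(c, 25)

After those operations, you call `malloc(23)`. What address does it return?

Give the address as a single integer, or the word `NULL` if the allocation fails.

Op 1: a = malloc(4) -> a = 0; heap: [0-3 ALLOC][4-53 FREE]
Op 2: free(a) -> (freed a); heap: [0-53 FREE]
Op 3: b = malloc(15) -> b = 0; heap: [0-14 ALLOC][15-53 FREE]
Op 4: free(b) -> (freed b); heap: [0-53 FREE]
Op 5: c = malloc(18) -> c = 0; heap: [0-17 ALLOC][18-53 FREE]
Op 6: c = realloc(c, 9) -> c = 0; heap: [0-8 ALLOC][9-53 FREE]
Op 7: c = realloc(c, 25) -> c = 0; heap: [0-24 ALLOC][25-53 FREE]
malloc(23): first-fit scan over [0-24 ALLOC][25-53 FREE] -> 25

Answer: 25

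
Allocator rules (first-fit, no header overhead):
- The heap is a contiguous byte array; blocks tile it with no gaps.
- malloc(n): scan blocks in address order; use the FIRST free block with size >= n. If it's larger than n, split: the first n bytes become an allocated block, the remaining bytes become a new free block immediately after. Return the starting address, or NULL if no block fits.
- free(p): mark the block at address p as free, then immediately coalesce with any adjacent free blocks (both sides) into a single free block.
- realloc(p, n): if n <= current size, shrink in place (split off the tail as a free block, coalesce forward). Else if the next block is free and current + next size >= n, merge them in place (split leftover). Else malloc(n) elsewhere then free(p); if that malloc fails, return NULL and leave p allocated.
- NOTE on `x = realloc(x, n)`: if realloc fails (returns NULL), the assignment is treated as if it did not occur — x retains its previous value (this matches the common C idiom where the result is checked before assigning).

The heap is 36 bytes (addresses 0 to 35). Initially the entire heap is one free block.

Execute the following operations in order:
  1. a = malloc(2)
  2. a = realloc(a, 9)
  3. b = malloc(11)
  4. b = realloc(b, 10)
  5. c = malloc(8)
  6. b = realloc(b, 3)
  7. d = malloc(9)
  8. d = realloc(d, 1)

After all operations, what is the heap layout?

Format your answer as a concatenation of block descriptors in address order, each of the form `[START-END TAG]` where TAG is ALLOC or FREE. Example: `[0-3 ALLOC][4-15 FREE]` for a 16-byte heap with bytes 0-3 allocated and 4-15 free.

Op 1: a = malloc(2) -> a = 0; heap: [0-1 ALLOC][2-35 FREE]
Op 2: a = realloc(a, 9) -> a = 0; heap: [0-8 ALLOC][9-35 FREE]
Op 3: b = malloc(11) -> b = 9; heap: [0-8 ALLOC][9-19 ALLOC][20-35 FREE]
Op 4: b = realloc(b, 10) -> b = 9; heap: [0-8 ALLOC][9-18 ALLOC][19-35 FREE]
Op 5: c = malloc(8) -> c = 19; heap: [0-8 ALLOC][9-18 ALLOC][19-26 ALLOC][27-35 FREE]
Op 6: b = realloc(b, 3) -> b = 9; heap: [0-8 ALLOC][9-11 ALLOC][12-18 FREE][19-26 ALLOC][27-35 FREE]
Op 7: d = malloc(9) -> d = 27; heap: [0-8 ALLOC][9-11 ALLOC][12-18 FREE][19-26 ALLOC][27-35 ALLOC]
Op 8: d = realloc(d, 1) -> d = 27; heap: [0-8 ALLOC][9-11 ALLOC][12-18 FREE][19-26 ALLOC][27-27 ALLOC][28-35 FREE]

Answer: [0-8 ALLOC][9-11 ALLOC][12-18 FREE][19-26 ALLOC][27-27 ALLOC][28-35 FREE]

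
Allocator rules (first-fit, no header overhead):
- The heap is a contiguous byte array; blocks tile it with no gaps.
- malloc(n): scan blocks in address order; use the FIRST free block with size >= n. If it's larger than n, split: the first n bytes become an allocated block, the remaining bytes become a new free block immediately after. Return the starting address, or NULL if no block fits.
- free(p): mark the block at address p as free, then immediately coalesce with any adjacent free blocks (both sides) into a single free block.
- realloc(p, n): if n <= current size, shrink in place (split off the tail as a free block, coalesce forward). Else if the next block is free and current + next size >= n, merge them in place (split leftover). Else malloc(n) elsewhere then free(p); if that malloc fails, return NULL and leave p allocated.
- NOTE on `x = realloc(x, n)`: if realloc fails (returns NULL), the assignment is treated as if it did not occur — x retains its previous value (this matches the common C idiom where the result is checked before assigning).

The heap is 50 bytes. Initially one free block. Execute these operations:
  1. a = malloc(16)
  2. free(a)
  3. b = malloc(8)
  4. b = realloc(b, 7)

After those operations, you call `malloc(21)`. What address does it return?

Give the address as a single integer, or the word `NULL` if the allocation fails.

Answer: 7

Derivation:
Op 1: a = malloc(16) -> a = 0; heap: [0-15 ALLOC][16-49 FREE]
Op 2: free(a) -> (freed a); heap: [0-49 FREE]
Op 3: b = malloc(8) -> b = 0; heap: [0-7 ALLOC][8-49 FREE]
Op 4: b = realloc(b, 7) -> b = 0; heap: [0-6 ALLOC][7-49 FREE]
malloc(21): first-fit scan over [0-6 ALLOC][7-49 FREE] -> 7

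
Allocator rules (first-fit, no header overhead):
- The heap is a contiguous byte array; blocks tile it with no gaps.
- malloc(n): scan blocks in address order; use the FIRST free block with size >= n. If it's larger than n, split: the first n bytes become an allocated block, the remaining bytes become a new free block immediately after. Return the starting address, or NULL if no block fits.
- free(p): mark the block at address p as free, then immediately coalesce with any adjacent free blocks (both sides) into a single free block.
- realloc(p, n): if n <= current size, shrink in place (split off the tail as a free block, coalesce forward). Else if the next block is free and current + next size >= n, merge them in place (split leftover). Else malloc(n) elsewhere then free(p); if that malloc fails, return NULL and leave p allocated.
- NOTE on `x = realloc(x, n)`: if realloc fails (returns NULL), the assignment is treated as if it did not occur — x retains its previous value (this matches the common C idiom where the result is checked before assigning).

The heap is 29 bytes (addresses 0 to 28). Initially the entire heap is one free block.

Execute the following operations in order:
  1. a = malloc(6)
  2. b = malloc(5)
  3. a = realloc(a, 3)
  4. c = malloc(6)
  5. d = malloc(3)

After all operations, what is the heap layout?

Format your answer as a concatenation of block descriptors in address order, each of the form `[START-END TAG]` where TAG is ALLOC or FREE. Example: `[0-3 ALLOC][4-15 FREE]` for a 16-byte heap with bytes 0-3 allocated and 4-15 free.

Op 1: a = malloc(6) -> a = 0; heap: [0-5 ALLOC][6-28 FREE]
Op 2: b = malloc(5) -> b = 6; heap: [0-5 ALLOC][6-10 ALLOC][11-28 FREE]
Op 3: a = realloc(a, 3) -> a = 0; heap: [0-2 ALLOC][3-5 FREE][6-10 ALLOC][11-28 FREE]
Op 4: c = malloc(6) -> c = 11; heap: [0-2 ALLOC][3-5 FREE][6-10 ALLOC][11-16 ALLOC][17-28 FREE]
Op 5: d = malloc(3) -> d = 3; heap: [0-2 ALLOC][3-5 ALLOC][6-10 ALLOC][11-16 ALLOC][17-28 FREE]

Answer: [0-2 ALLOC][3-5 ALLOC][6-10 ALLOC][11-16 ALLOC][17-28 FREE]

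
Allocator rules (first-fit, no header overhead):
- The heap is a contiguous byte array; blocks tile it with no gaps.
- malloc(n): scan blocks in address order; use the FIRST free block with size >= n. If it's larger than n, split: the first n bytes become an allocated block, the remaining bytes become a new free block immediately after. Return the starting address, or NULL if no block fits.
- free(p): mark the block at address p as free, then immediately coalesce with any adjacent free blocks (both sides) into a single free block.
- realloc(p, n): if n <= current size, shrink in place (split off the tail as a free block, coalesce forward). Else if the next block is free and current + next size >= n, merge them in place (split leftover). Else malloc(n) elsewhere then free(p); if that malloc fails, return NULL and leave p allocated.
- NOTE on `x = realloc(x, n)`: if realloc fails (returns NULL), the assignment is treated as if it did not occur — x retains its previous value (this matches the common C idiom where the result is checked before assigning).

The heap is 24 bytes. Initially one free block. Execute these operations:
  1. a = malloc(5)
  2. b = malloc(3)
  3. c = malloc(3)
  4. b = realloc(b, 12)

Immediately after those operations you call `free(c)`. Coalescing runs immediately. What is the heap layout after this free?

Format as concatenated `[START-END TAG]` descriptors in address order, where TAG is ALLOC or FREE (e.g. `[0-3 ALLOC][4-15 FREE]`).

Op 1: a = malloc(5) -> a = 0; heap: [0-4 ALLOC][5-23 FREE]
Op 2: b = malloc(3) -> b = 5; heap: [0-4 ALLOC][5-7 ALLOC][8-23 FREE]
Op 3: c = malloc(3) -> c = 8; heap: [0-4 ALLOC][5-7 ALLOC][8-10 ALLOC][11-23 FREE]
Op 4: b = realloc(b, 12) -> b = 11; heap: [0-4 ALLOC][5-7 FREE][8-10 ALLOC][11-22 ALLOC][23-23 FREE]
free(c): c = 8 -> block [8-10 ALLOC]; mark free, coalesce with adjacent free neighbors -> [0-4 ALLOC][5-10 FREE][11-22 ALLOC][23-23 FREE]

Answer: [0-4 ALLOC][5-10 FREE][11-22 ALLOC][23-23 FREE]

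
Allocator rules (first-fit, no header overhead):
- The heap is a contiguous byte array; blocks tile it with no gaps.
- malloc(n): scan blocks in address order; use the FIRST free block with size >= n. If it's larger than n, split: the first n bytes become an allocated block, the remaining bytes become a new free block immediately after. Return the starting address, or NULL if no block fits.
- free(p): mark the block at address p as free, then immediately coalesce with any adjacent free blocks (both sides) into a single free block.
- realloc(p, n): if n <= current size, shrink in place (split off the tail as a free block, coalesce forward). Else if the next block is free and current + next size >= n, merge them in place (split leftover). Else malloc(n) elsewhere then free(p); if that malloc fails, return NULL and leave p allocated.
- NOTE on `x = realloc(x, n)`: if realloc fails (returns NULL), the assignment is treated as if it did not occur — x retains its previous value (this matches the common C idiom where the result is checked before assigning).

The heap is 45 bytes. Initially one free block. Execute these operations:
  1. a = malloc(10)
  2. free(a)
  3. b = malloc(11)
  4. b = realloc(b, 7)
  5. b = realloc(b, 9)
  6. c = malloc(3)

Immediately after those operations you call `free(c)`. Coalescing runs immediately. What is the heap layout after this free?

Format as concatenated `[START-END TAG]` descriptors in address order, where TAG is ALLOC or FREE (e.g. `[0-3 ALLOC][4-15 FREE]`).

Answer: [0-8 ALLOC][9-44 FREE]

Derivation:
Op 1: a = malloc(10) -> a = 0; heap: [0-9 ALLOC][10-44 FREE]
Op 2: free(a) -> (freed a); heap: [0-44 FREE]
Op 3: b = malloc(11) -> b = 0; heap: [0-10 ALLOC][11-44 FREE]
Op 4: b = realloc(b, 7) -> b = 0; heap: [0-6 ALLOC][7-44 FREE]
Op 5: b = realloc(b, 9) -> b = 0; heap: [0-8 ALLOC][9-44 FREE]
Op 6: c = malloc(3) -> c = 9; heap: [0-8 ALLOC][9-11 ALLOC][12-44 FREE]
free(c): c = 9 -> block [9-11 ALLOC]; mark free, coalesce with adjacent free neighbors -> [0-8 ALLOC][9-44 FREE]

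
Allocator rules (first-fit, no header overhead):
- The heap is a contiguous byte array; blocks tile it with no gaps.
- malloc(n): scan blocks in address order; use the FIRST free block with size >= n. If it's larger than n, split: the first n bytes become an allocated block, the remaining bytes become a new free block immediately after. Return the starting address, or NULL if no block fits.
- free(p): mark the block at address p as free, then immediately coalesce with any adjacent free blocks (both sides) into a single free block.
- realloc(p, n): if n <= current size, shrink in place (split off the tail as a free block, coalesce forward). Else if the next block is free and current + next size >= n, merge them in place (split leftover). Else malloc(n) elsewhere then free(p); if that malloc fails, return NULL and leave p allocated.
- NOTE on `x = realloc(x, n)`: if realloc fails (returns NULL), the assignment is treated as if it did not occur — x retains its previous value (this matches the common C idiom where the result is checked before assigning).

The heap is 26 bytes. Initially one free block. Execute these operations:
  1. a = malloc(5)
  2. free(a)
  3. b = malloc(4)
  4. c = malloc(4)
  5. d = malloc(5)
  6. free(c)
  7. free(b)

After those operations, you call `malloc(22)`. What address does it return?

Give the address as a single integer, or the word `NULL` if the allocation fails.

Answer: NULL

Derivation:
Op 1: a = malloc(5) -> a = 0; heap: [0-4 ALLOC][5-25 FREE]
Op 2: free(a) -> (freed a); heap: [0-25 FREE]
Op 3: b = malloc(4) -> b = 0; heap: [0-3 ALLOC][4-25 FREE]
Op 4: c = malloc(4) -> c = 4; heap: [0-3 ALLOC][4-7 ALLOC][8-25 FREE]
Op 5: d = malloc(5) -> d = 8; heap: [0-3 ALLOC][4-7 ALLOC][8-12 ALLOC][13-25 FREE]
Op 6: free(c) -> (freed c); heap: [0-3 ALLOC][4-7 FREE][8-12 ALLOC][13-25 FREE]
Op 7: free(b) -> (freed b); heap: [0-7 FREE][8-12 ALLOC][13-25 FREE]
malloc(22): first-fit scan over [0-7 FREE][8-12 ALLOC][13-25 FREE] -> NULL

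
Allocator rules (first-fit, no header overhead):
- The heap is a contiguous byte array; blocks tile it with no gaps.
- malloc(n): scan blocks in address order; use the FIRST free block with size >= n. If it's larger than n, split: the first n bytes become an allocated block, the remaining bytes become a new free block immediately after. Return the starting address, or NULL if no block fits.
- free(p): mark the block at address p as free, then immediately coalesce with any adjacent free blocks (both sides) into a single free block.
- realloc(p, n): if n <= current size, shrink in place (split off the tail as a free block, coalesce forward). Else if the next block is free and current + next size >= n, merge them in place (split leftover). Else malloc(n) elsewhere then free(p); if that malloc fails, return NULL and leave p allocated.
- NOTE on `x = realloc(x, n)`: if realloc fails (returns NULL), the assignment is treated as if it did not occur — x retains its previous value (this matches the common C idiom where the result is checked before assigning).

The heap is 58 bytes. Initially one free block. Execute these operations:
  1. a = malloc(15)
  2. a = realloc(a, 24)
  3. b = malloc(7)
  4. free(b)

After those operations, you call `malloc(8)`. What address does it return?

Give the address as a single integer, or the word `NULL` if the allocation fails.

Op 1: a = malloc(15) -> a = 0; heap: [0-14 ALLOC][15-57 FREE]
Op 2: a = realloc(a, 24) -> a = 0; heap: [0-23 ALLOC][24-57 FREE]
Op 3: b = malloc(7) -> b = 24; heap: [0-23 ALLOC][24-30 ALLOC][31-57 FREE]
Op 4: free(b) -> (freed b); heap: [0-23 ALLOC][24-57 FREE]
malloc(8): first-fit scan over [0-23 ALLOC][24-57 FREE] -> 24

Answer: 24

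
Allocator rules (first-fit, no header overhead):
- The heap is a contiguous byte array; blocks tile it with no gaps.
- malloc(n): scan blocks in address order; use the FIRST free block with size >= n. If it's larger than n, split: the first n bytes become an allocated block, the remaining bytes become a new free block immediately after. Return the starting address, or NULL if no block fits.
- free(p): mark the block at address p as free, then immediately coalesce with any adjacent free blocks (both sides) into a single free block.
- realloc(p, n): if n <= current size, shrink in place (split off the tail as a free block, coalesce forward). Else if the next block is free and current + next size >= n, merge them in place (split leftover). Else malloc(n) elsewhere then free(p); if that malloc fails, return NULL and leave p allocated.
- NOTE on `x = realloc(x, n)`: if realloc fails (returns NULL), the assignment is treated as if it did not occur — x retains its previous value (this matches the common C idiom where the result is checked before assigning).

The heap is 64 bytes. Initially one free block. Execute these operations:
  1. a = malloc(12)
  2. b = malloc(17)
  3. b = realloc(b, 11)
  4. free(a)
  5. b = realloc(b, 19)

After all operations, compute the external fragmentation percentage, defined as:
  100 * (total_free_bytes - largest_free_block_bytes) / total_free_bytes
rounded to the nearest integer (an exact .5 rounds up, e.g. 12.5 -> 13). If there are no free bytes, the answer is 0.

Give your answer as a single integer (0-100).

Answer: 27

Derivation:
Op 1: a = malloc(12) -> a = 0; heap: [0-11 ALLOC][12-63 FREE]
Op 2: b = malloc(17) -> b = 12; heap: [0-11 ALLOC][12-28 ALLOC][29-63 FREE]
Op 3: b = realloc(b, 11) -> b = 12; heap: [0-11 ALLOC][12-22 ALLOC][23-63 FREE]
Op 4: free(a) -> (freed a); heap: [0-11 FREE][12-22 ALLOC][23-63 FREE]
Op 5: b = realloc(b, 19) -> b = 12; heap: [0-11 FREE][12-30 ALLOC][31-63 FREE]
Free blocks: [12 33] total_free=45 largest=33 -> 100*(45-33)/45 = 1200/45 ≈ 26.667 -> rounds to 27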